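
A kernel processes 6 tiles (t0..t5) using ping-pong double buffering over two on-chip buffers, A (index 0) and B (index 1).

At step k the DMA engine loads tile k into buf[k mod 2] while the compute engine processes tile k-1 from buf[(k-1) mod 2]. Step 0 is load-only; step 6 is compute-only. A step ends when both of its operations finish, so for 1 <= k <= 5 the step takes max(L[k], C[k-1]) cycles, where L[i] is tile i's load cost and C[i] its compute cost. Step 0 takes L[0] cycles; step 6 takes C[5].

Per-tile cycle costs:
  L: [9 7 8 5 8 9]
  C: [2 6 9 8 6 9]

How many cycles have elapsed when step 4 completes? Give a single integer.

end_cycle[4] = 41

step 0: L[0]=9 → dur=9, Σ=9 | A=load:t0 B=idle [load-only]
step 1: L[1]=7 C[0]=2 → dur=7, Σ=16 | A=compute:t0 B=load:t1 [load-bound]
step 2: L[2]=8 C[1]=6 → dur=8, Σ=24 | A=load:t2 B=compute:t1 [load-bound]
step 3: L[3]=5 C[2]=9 → dur=9, Σ=33 | A=compute:t2 B=load:t3 [compute-bound]
step 4: L[4]=8 C[3]=8 → dur=8, Σ=41 | A=load:t4 B=compute:t3 [tied]
step 5: L[5]=9 C[4]=6 → dur=9, Σ=50 | A=compute:t4 B=load:t5 [load-bound]
step 6: C[5]=9 → dur=9, Σ=59 | A=idle B=compute:t5 [compute-only]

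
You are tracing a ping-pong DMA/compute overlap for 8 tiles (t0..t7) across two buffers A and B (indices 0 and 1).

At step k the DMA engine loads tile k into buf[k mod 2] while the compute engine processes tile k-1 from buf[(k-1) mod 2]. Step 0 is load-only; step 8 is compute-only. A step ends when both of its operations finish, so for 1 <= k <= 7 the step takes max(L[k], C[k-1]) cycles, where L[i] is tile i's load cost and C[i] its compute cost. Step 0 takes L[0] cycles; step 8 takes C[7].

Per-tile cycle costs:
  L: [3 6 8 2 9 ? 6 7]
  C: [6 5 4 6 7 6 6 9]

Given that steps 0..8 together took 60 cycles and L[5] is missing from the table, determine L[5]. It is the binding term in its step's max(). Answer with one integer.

L[5] = 8

step 0 | dur = L[0]=3 = 3
step 1 | dur = max(L[1]=6, C[0]=6) = 6
step 2 | dur = max(L[2]=8, C[1]=5) = 8
step 3 | dur = max(L[3]=2, C[2]=4) = 4
step 4 | dur = max(L[4]=9, C[3]=6) = 9
step 5 | dur = max(L[5]=?, C[4]=7) = L[5]  (unknown; binding)
step 6 | dur = max(L[6]=6, C[5]=6) = 6
step 7 | dur = max(L[7]=7, C[6]=6) = 7
step 8 | dur = C[7]=9 = 9
sum of known step durations = 52
dur[5] = total - known = 60 - 52 = 8
L[5] is the binding max in step 5, so L[5] = dur[5] = 8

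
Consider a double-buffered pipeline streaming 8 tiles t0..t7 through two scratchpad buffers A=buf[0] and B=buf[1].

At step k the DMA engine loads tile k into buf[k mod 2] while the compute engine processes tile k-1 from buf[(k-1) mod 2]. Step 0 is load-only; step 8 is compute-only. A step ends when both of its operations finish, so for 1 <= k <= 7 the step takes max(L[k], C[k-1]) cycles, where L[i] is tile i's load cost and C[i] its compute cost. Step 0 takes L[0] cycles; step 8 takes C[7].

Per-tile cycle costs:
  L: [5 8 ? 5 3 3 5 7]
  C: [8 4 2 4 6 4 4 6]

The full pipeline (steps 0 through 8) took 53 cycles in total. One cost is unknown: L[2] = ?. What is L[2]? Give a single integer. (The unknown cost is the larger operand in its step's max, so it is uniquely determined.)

L[2] = 7

step 0 → dur = L[0]=5 = 5
step 1 → dur = max(L[1]=8, C[0]=8) = 8
step 2 → dur = max(L[2]=?, C[1]=4) = L[2]  (unknown; binding)
step 3 → dur = max(L[3]=5, C[2]=2) = 5
step 4 → dur = max(L[4]=3, C[3]=4) = 4
step 5 → dur = max(L[5]=3, C[4]=6) = 6
step 6 → dur = max(L[6]=5, C[5]=4) = 5
step 7 → dur = max(L[7]=7, C[6]=4) = 7
step 8 → dur = C[7]=6 = 6
sum of known step durations = 46
dur[2] = total - known = 53 - 46 = 7
L[2] is the binding max in step 2, so L[2] = dur[2] = 7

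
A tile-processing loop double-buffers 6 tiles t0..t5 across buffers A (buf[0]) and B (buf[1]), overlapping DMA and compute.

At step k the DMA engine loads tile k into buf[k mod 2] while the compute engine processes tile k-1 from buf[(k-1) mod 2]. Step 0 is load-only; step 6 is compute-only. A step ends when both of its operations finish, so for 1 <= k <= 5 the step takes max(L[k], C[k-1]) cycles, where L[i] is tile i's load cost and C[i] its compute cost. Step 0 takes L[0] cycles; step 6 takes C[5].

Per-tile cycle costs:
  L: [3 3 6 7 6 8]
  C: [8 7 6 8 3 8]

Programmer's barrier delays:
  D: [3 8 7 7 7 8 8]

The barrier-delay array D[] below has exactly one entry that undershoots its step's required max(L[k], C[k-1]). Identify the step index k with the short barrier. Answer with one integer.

hazard at step 4

k=0 barrier L[0]=3→3c, D[0]=3 ok
k=1 barrier max(L[1]=3,C[0]=8)→8c, D[1]=8 ok
k=2 barrier max(L[2]=6,C[1]=7)→7c, D[2]=7 ok
k=3 barrier max(L[3]=7,C[2]=6)→7c, D[3]=7 ok
k=4 barrier max(L[4]=6,C[3]=8)→8c, D[4]=7 SHORT
k=5 barrier max(L[5]=8,C[4]=3)→8c, D[5]=8 ok
k=6 barrier C[5]=8→8c, D[6]=8 ok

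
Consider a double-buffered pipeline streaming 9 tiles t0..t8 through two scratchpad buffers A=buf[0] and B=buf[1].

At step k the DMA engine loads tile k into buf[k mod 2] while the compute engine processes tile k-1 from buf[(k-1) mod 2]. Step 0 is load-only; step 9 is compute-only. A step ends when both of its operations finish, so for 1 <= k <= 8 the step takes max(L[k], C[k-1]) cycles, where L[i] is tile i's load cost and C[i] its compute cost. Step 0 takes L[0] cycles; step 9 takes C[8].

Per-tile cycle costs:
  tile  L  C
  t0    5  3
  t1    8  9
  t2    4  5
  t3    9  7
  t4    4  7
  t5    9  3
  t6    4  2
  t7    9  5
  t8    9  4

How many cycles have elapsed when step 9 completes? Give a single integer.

end_cycle[9] = 73

  0. 5=5c; end=5; A:t0 B:-
  1. max(8,3)=8c; end=13; A:t0 B:t1
  2. max(4,9)=9c; end=22; A:t2 B:t1
  3. max(9,5)=9c; end=31; A:t2 B:t3
  4. max(4,7)=7c; end=38; A:t4 B:t3
  5. max(9,7)=9c; end=47; A:t4 B:t5
  6. max(4,3)=4c; end=51; A:t6 B:t5
  7. max(9,2)=9c; end=60; A:t6 B:t7
  8. max(9,5)=9c; end=69; A:t8 B:t7
  9. 4=4c; end=73; A:t8 B:t7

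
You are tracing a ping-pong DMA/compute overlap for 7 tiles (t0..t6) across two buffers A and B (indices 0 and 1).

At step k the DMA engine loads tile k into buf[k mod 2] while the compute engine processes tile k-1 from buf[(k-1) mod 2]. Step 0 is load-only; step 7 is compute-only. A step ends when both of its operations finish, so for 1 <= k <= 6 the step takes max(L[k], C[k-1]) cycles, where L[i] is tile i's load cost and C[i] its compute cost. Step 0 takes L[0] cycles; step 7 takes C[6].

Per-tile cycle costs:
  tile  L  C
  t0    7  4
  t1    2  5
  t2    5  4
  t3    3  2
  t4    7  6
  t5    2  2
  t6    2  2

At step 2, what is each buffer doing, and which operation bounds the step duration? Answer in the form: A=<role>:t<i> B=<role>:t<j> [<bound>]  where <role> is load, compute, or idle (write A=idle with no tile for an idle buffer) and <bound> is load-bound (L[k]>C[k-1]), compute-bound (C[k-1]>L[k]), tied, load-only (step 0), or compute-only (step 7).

step 0: L[0]=7 → dur=7, Σ=7 | A=load:t0 B=idle [load-only]
step 1: L[1]=2 C[0]=4 → dur=4, Σ=11 | A=compute:t0 B=load:t1 [compute-bound]
step 2: L[2]=5 C[1]=5 → dur=5, Σ=16 | A=load:t2 B=compute:t1 [tied]
step 3: L[3]=3 C[2]=4 → dur=4, Σ=20 | A=compute:t2 B=load:t3 [compute-bound]
step 4: L[4]=7 C[3]=2 → dur=7, Σ=27 | A=load:t4 B=compute:t3 [load-bound]
step 5: L[5]=2 C[4]=6 → dur=6, Σ=33 | A=compute:t4 B=load:t5 [compute-bound]
step 6: L[6]=2 C[5]=2 → dur=2, Σ=35 | A=load:t6 B=compute:t5 [tied]
step 7: C[6]=2 → dur=2, Σ=37 | A=compute:t6 B=idle [compute-only]

step 2: A=load:t2 B=compute:t1 [tied]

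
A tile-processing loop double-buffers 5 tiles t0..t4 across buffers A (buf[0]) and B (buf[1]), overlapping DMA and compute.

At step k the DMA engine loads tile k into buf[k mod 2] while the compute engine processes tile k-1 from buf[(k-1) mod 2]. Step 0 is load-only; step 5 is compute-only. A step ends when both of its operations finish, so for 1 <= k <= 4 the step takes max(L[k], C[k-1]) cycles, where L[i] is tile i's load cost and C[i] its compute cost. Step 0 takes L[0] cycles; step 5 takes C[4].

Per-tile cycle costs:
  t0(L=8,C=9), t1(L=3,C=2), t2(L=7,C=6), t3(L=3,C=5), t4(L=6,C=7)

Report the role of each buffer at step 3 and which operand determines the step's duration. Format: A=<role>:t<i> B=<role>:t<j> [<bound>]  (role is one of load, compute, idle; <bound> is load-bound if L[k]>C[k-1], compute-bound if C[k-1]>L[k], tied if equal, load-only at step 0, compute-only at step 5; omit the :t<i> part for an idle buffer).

step 3: A=compute:t2 B=load:t3 [compute-bound]

k=0 load=t0/8c comp=- wait=8 total=8
k=1 load=t1/3c comp=t0/9c wait=9 total=17
k=2 load=t2/7c comp=t1/2c wait=7 total=24
k=3 load=t3/3c comp=t2/6c wait=6 total=30
k=4 load=t4/6c comp=t3/5c wait=6 total=36
k=5 load=- comp=t4/7c wait=7 total=43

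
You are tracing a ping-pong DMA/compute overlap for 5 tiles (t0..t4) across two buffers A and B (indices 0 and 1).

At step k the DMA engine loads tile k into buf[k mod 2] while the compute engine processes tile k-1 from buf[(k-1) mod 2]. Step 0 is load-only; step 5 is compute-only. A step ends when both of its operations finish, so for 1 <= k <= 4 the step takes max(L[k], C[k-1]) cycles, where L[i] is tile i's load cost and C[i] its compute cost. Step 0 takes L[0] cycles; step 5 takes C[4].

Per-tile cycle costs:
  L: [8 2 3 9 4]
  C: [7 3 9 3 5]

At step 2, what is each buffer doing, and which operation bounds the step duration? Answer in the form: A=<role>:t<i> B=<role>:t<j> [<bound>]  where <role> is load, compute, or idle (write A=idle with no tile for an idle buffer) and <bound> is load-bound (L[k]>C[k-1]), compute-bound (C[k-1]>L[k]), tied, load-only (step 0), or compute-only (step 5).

step 2: A=load:t2 B=compute:t1 [tied]

[0] DMA t0→A (8c) ∥ CU idle ⇒ 8c, clock 8
[1] DMA t1→B (2c) ∥ CU A:t0 (7c) ⇒ 7c, clock 15
[2] DMA t2→A (3c) ∥ CU B:t1 (3c) ⇒ 3c, clock 18
[3] DMA t3→B (9c) ∥ CU A:t2 (9c) ⇒ 9c, clock 27
[4] DMA t4→A (4c) ∥ CU B:t3 (3c) ⇒ 4c, clock 31
[5] DMA idle ∥ CU A:t4 (5c) ⇒ 5c, clock 36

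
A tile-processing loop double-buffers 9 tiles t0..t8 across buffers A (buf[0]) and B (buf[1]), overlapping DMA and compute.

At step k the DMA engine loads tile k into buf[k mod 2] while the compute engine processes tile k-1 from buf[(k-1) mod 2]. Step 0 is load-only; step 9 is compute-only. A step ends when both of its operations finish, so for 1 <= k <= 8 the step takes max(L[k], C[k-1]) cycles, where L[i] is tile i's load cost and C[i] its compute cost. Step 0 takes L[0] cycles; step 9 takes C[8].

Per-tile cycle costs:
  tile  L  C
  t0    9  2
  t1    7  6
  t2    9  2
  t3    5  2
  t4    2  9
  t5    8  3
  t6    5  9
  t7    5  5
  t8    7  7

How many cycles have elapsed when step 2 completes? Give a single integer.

step 0: L[0]=9 → dur=9, Σ=9 | A=load:t0 B=idle [load-only]
step 1: L[1]=7 C[0]=2 → dur=7, Σ=16 | A=compute:t0 B=load:t1 [load-bound]
step 2: L[2]=9 C[1]=6 → dur=9, Σ=25 | A=load:t2 B=compute:t1 [load-bound]
step 3: L[3]=5 C[2]=2 → dur=5, Σ=30 | A=compute:t2 B=load:t3 [load-bound]
step 4: L[4]=2 C[3]=2 → dur=2, Σ=32 | A=load:t4 B=compute:t3 [tied]
step 5: L[5]=8 C[4]=9 → dur=9, Σ=41 | A=compute:t4 B=load:t5 [compute-bound]
step 6: L[6]=5 C[5]=3 → dur=5, Σ=46 | A=load:t6 B=compute:t5 [load-bound]
step 7: L[7]=5 C[6]=9 → dur=9, Σ=55 | A=compute:t6 B=load:t7 [compute-bound]
step 8: L[8]=7 C[7]=5 → dur=7, Σ=62 | A=load:t8 B=compute:t7 [load-bound]
step 9: C[8]=7 → dur=7, Σ=69 | A=compute:t8 B=idle [compute-only]

end_cycle[2] = 25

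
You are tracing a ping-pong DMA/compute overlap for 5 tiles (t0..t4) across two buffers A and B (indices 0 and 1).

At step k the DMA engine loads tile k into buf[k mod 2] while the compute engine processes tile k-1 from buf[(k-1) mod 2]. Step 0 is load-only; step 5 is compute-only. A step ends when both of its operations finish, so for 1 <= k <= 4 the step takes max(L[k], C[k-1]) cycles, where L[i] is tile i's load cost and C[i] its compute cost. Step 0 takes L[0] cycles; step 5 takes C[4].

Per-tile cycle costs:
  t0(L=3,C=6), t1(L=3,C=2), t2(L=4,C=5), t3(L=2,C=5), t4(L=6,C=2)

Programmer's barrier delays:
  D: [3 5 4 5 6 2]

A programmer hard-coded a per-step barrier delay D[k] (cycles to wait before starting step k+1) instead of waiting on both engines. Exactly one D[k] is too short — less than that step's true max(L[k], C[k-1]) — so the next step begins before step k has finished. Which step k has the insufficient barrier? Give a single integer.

hazard at step 1

k=0 barrier L[0]=3→3c, D[0]=3 ok
k=1 barrier max(L[1]=3,C[0]=6)→6c, D[1]=5 SHORT
k=2 barrier max(L[2]=4,C[1]=2)→4c, D[2]=4 ok
k=3 barrier max(L[3]=2,C[2]=5)→5c, D[3]=5 ok
k=4 barrier max(L[4]=6,C[3]=5)→6c, D[4]=6 ok
k=5 barrier C[4]=2→2c, D[5]=2 ok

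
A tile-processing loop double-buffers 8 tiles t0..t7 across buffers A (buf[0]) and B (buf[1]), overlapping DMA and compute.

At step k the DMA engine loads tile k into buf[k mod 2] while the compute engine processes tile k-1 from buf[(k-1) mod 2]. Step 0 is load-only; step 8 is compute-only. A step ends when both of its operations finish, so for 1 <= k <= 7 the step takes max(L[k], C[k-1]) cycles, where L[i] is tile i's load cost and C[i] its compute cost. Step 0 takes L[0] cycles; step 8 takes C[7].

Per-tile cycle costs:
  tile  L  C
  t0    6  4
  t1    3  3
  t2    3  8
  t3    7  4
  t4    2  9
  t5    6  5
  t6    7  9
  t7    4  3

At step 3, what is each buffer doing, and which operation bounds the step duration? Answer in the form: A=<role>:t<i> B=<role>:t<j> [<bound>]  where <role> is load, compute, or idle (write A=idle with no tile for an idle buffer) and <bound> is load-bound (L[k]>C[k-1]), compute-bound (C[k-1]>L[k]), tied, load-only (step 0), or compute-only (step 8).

step 3: A=compute:t2 B=load:t3 [compute-bound]

step 0: L[0]=6 → dur=6, Σ=6 | A=load:t0 B=idle [load-only]
step 1: L[1]=3 C[0]=4 → dur=4, Σ=10 | A=compute:t0 B=load:t1 [compute-bound]
step 2: L[2]=3 C[1]=3 → dur=3, Σ=13 | A=load:t2 B=compute:t1 [tied]
step 3: L[3]=7 C[2]=8 → dur=8, Σ=21 | A=compute:t2 B=load:t3 [compute-bound]
step 4: L[4]=2 C[3]=4 → dur=4, Σ=25 | A=load:t4 B=compute:t3 [compute-bound]
step 5: L[5]=6 C[4]=9 → dur=9, Σ=34 | A=compute:t4 B=load:t5 [compute-bound]
step 6: L[6]=7 C[5]=5 → dur=7, Σ=41 | A=load:t6 B=compute:t5 [load-bound]
step 7: L[7]=4 C[6]=9 → dur=9, Σ=50 | A=compute:t6 B=load:t7 [compute-bound]
step 8: C[7]=3 → dur=3, Σ=53 | A=idle B=compute:t7 [compute-only]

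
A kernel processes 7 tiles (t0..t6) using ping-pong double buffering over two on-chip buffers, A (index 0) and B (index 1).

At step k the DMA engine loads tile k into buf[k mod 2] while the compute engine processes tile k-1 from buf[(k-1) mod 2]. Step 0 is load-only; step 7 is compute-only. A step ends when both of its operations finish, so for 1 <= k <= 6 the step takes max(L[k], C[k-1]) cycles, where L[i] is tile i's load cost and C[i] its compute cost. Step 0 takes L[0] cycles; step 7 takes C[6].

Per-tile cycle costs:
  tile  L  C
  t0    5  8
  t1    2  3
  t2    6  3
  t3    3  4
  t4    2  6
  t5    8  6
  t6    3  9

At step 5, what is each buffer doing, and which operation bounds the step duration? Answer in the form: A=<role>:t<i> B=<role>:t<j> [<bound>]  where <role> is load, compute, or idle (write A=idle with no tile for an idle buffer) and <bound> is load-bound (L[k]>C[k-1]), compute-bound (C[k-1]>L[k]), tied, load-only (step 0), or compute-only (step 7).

step 5: A=compute:t4 B=load:t5 [load-bound]

  0. 5=5c; end=5; A:t0 B:-
  1. max(2,8)=8c; end=13; A:t0 B:t1
  2. max(6,3)=6c; end=19; A:t2 B:t1
  3. max(3,3)=3c; end=22; A:t2 B:t3
  4. max(2,4)=4c; end=26; A:t4 B:t3
  5. max(8,6)=8c; end=34; A:t4 B:t5
  6. max(3,6)=6c; end=40; A:t6 B:t5
  7. 9=9c; end=49; A:t6 B:t5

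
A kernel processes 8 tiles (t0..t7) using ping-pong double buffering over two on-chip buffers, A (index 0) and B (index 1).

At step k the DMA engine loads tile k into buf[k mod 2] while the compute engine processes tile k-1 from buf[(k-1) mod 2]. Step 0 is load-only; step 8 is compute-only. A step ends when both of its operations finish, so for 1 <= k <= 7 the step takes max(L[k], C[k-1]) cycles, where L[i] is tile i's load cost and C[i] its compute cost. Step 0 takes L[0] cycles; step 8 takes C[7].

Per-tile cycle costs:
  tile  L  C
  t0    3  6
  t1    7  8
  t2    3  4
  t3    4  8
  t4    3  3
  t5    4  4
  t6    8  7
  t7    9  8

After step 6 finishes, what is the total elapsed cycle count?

end_cycle[6] = 42

k=0 load=t0/3c comp=- wait=3 total=3
k=1 load=t1/7c comp=t0/6c wait=7 total=10
k=2 load=t2/3c comp=t1/8c wait=8 total=18
k=3 load=t3/4c comp=t2/4c wait=4 total=22
k=4 load=t4/3c comp=t3/8c wait=8 total=30
k=5 load=t5/4c comp=t4/3c wait=4 total=34
k=6 load=t6/8c comp=t5/4c wait=8 total=42
k=7 load=t7/9c comp=t6/7c wait=9 total=51
k=8 load=- comp=t7/8c wait=8 total=59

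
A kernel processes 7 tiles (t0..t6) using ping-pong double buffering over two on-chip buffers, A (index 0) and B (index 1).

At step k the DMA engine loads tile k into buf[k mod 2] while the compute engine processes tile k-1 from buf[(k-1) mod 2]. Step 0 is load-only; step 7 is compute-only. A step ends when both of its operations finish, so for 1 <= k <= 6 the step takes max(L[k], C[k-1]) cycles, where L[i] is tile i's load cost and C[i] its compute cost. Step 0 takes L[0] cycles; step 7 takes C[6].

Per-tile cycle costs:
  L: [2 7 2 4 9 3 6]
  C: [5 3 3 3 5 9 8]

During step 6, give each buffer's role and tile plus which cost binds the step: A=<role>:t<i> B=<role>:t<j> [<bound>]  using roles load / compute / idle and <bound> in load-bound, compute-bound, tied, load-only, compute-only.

step 6: A=load:t6 B=compute:t5 [compute-bound]

[0] DMA t0→A (2c) ∥ CU idle ⇒ 2c, clock 2
[1] DMA t1→B (7c) ∥ CU A:t0 (5c) ⇒ 7c, clock 9
[2] DMA t2→A (2c) ∥ CU B:t1 (3c) ⇒ 3c, clock 12
[3] DMA t3→B (4c) ∥ CU A:t2 (3c) ⇒ 4c, clock 16
[4] DMA t4→A (9c) ∥ CU B:t3 (3c) ⇒ 9c, clock 25
[5] DMA t5→B (3c) ∥ CU A:t4 (5c) ⇒ 5c, clock 30
[6] DMA t6→A (6c) ∥ CU B:t5 (9c) ⇒ 9c, clock 39
[7] DMA idle ∥ CU A:t6 (8c) ⇒ 8c, clock 47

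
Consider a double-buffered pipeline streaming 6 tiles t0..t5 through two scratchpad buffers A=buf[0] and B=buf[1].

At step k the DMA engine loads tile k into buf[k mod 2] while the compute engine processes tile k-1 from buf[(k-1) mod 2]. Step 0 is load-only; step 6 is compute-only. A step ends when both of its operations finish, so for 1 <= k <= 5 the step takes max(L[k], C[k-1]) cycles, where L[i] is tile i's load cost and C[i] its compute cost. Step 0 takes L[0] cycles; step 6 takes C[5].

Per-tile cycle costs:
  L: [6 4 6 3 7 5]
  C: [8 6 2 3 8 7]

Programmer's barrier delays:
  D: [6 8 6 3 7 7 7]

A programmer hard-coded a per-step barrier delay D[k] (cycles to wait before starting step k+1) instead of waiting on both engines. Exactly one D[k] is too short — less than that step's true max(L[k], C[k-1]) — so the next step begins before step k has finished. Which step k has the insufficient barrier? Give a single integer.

hazard at step 5

k=0 barrier L[0]=6→6c, D[0]=6 ok
k=1 barrier max(L[1]=4,C[0]=8)→8c, D[1]=8 ok
k=2 barrier max(L[2]=6,C[1]=6)→6c, D[2]=6 ok
k=3 barrier max(L[3]=3,C[2]=2)→3c, D[3]=3 ok
k=4 barrier max(L[4]=7,C[3]=3)→7c, D[4]=7 ok
k=5 barrier max(L[5]=5,C[4]=8)→8c, D[5]=7 SHORT
k=6 barrier C[5]=7→7c, D[6]=7 ok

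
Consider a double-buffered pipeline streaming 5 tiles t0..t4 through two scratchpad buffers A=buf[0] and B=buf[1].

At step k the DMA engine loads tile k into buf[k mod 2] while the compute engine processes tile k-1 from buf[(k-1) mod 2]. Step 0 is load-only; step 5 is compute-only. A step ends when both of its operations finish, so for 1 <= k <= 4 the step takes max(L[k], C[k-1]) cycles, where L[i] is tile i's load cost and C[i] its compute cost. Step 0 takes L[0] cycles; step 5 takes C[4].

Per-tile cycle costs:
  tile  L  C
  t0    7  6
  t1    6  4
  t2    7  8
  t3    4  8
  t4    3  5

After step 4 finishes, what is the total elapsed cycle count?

end_cycle[4] = 36

step 0: L[0]=7 → dur=7, Σ=7 | A=load:t0 B=idle [load-only]
step 1: L[1]=6 C[0]=6 → dur=6, Σ=13 | A=compute:t0 B=load:t1 [tied]
step 2: L[2]=7 C[1]=4 → dur=7, Σ=20 | A=load:t2 B=compute:t1 [load-bound]
step 3: L[3]=4 C[2]=8 → dur=8, Σ=28 | A=compute:t2 B=load:t3 [compute-bound]
step 4: L[4]=3 C[3]=8 → dur=8, Σ=36 | A=load:t4 B=compute:t3 [compute-bound]
step 5: C[4]=5 → dur=5, Σ=41 | A=compute:t4 B=idle [compute-only]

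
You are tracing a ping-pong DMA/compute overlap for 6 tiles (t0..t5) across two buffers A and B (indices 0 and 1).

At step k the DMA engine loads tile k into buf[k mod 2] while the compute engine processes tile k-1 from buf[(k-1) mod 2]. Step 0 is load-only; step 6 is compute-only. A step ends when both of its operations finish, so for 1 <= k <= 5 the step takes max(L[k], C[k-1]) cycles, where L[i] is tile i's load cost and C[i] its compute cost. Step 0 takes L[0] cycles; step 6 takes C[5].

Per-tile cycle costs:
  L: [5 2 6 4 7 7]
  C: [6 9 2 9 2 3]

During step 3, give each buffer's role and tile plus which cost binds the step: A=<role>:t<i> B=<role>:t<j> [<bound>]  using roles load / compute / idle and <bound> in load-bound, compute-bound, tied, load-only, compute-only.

[0] DMA t0→A (5c) ∥ CU idle ⇒ 5c, clock 5
[1] DMA t1→B (2c) ∥ CU A:t0 (6c) ⇒ 6c, clock 11
[2] DMA t2→A (6c) ∥ CU B:t1 (9c) ⇒ 9c, clock 20
[3] DMA t3→B (4c) ∥ CU A:t2 (2c) ⇒ 4c, clock 24
[4] DMA t4→A (7c) ∥ CU B:t3 (9c) ⇒ 9c, clock 33
[5] DMA t5→B (7c) ∥ CU A:t4 (2c) ⇒ 7c, clock 40
[6] DMA idle ∥ CU B:t5 (3c) ⇒ 3c, clock 43

step 3: A=compute:t2 B=load:t3 [load-bound]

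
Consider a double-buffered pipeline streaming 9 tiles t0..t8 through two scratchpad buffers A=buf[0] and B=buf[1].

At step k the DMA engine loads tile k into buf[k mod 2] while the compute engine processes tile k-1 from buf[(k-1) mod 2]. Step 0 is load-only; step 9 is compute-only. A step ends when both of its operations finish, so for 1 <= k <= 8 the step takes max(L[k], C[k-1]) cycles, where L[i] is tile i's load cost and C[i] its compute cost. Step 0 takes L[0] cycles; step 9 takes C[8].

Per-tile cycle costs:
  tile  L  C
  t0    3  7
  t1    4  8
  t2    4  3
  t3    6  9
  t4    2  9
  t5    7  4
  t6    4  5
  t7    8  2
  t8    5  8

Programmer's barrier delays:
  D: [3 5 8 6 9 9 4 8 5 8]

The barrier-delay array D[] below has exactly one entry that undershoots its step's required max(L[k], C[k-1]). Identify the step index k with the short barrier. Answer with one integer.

hazard at step 1

[0] required=L[0]=3=3 vs D=3 ok
[1] required=max(L[1]=4,C[0]=7)=7 vs D=5 SHORT
[2] required=max(L[2]=4,C[1]=8)=8 vs D=8 ok
[3] required=max(L[3]=6,C[2]=3)=6 vs D=6 ok
[4] required=max(L[4]=2,C[3]=9)=9 vs D=9 ok
[5] required=max(L[5]=7,C[4]=9)=9 vs D=9 ok
[6] required=max(L[6]=4,C[5]=4)=4 vs D=4 ok
[7] required=max(L[7]=8,C[6]=5)=8 vs D=8 ok
[8] required=max(L[8]=5,C[7]=2)=5 vs D=5 ok
[9] required=C[8]=8=8 vs D=8 ok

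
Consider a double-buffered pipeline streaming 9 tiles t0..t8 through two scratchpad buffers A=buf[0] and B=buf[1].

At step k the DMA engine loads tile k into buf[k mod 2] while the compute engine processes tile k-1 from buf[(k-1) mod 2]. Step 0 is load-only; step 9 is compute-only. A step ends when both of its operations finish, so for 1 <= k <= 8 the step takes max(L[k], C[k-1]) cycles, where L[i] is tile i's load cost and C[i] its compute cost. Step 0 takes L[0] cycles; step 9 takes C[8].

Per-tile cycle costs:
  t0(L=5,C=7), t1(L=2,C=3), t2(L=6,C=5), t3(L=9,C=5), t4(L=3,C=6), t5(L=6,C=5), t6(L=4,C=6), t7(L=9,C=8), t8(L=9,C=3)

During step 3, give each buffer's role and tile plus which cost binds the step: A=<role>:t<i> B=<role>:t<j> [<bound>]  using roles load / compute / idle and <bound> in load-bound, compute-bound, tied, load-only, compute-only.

step 3: A=compute:t2 B=load:t3 [load-bound]

k=0 load=t0/5c comp=- wait=5 total=5
k=1 load=t1/2c comp=t0/7c wait=7 total=12
k=2 load=t2/6c comp=t1/3c wait=6 total=18
k=3 load=t3/9c comp=t2/5c wait=9 total=27
k=4 load=t4/3c comp=t3/5c wait=5 total=32
k=5 load=t5/6c comp=t4/6c wait=6 total=38
k=6 load=t6/4c comp=t5/5c wait=5 total=43
k=7 load=t7/9c comp=t6/6c wait=9 total=52
k=8 load=t8/9c comp=t7/8c wait=9 total=61
k=9 load=- comp=t8/3c wait=3 total=64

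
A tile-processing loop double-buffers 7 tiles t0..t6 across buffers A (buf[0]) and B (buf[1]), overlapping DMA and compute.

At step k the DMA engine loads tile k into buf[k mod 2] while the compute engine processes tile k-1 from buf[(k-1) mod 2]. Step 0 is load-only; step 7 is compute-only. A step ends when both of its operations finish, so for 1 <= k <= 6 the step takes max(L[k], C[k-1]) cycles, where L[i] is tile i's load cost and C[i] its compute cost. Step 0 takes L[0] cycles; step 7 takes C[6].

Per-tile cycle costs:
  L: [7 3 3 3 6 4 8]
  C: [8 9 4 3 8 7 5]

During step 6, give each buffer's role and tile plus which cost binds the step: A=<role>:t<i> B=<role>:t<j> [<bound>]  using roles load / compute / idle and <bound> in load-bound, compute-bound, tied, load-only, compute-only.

  0. 7=7c; end=7; A:t0 B:-
  1. max(3,8)=8c; end=15; A:t0 B:t1
  2. max(3,9)=9c; end=24; A:t2 B:t1
  3. max(3,4)=4c; end=28; A:t2 B:t3
  4. max(6,3)=6c; end=34; A:t4 B:t3
  5. max(4,8)=8c; end=42; A:t4 B:t5
  6. max(8,7)=8c; end=50; A:t6 B:t5
  7. 5=5c; end=55; A:t6 B:t5

step 6: A=load:t6 B=compute:t5 [load-bound]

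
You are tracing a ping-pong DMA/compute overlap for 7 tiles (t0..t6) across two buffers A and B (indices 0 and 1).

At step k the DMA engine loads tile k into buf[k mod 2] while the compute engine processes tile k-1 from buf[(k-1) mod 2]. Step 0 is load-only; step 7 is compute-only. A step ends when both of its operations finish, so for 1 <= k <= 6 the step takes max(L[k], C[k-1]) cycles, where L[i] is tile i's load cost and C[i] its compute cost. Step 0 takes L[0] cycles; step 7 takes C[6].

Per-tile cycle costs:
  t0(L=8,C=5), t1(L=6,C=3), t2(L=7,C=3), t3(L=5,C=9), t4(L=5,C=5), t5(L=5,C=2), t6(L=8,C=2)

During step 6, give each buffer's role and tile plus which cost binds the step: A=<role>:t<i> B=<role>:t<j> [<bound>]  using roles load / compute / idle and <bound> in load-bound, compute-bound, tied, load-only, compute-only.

  0. 8=8c; end=8; A:t0 B:-
  1. max(6,5)=6c; end=14; A:t0 B:t1
  2. max(7,3)=7c; end=21; A:t2 B:t1
  3. max(5,3)=5c; end=26; A:t2 B:t3
  4. max(5,9)=9c; end=35; A:t4 B:t3
  5. max(5,5)=5c; end=40; A:t4 B:t5
  6. max(8,2)=8c; end=48; A:t6 B:t5
  7. 2=2c; end=50; A:t6 B:t5

step 6: A=load:t6 B=compute:t5 [load-bound]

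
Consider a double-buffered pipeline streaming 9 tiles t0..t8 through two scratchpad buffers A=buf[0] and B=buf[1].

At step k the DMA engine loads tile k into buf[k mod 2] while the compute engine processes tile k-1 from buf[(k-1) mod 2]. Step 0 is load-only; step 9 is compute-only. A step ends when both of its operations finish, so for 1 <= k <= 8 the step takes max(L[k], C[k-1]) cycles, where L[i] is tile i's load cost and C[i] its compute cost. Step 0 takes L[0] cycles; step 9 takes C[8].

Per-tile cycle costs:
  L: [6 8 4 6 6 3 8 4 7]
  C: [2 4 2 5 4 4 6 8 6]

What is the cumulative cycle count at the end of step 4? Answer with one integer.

end_cycle[4] = 30

[0] DMA t0→A (6c) ∥ CU idle ⇒ 6c, clock 6
[1] DMA t1→B (8c) ∥ CU A:t0 (2c) ⇒ 8c, clock 14
[2] DMA t2→A (4c) ∥ CU B:t1 (4c) ⇒ 4c, clock 18
[3] DMA t3→B (6c) ∥ CU A:t2 (2c) ⇒ 6c, clock 24
[4] DMA t4→A (6c) ∥ CU B:t3 (5c) ⇒ 6c, clock 30
[5] DMA t5→B (3c) ∥ CU A:t4 (4c) ⇒ 4c, clock 34
[6] DMA t6→A (8c) ∥ CU B:t5 (4c) ⇒ 8c, clock 42
[7] DMA t7→B (4c) ∥ CU A:t6 (6c) ⇒ 6c, clock 48
[8] DMA t8→A (7c) ∥ CU B:t7 (8c) ⇒ 8c, clock 56
[9] DMA idle ∥ CU A:t8 (6c) ⇒ 6c, clock 62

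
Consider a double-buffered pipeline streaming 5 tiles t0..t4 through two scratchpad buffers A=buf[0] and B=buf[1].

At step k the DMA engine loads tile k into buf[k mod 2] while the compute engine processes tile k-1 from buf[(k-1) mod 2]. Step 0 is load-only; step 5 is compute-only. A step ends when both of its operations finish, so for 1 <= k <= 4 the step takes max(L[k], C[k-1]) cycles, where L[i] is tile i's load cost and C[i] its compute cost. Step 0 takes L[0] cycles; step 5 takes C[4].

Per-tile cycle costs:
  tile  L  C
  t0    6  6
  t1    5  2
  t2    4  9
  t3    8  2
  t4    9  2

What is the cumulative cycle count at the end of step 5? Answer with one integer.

end_cycle[5] = 36

step 0: L[0]=6 → dur=6, Σ=6 | A=load:t0 B=idle [load-only]
step 1: L[1]=5 C[0]=6 → dur=6, Σ=12 | A=compute:t0 B=load:t1 [compute-bound]
step 2: L[2]=4 C[1]=2 → dur=4, Σ=16 | A=load:t2 B=compute:t1 [load-bound]
step 3: L[3]=8 C[2]=9 → dur=9, Σ=25 | A=compute:t2 B=load:t3 [compute-bound]
step 4: L[4]=9 C[3]=2 → dur=9, Σ=34 | A=load:t4 B=compute:t3 [load-bound]
step 5: C[4]=2 → dur=2, Σ=36 | A=compute:t4 B=idle [compute-only]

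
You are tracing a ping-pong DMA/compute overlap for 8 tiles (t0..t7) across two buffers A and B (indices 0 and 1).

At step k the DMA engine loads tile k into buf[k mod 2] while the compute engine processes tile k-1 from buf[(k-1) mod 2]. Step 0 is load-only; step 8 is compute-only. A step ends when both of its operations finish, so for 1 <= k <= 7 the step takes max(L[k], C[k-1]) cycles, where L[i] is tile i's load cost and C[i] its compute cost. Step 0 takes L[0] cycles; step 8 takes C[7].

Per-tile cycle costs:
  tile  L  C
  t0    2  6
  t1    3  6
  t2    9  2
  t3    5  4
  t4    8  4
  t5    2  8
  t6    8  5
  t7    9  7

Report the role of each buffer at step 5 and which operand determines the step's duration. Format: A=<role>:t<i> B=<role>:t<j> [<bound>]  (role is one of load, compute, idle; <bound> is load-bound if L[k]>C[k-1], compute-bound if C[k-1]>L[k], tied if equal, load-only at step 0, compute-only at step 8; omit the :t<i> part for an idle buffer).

step 5: A=compute:t4 B=load:t5 [compute-bound]

  0. 2=2c; end=2; A:t0 B:-
  1. max(3,6)=6c; end=8; A:t0 B:t1
  2. max(9,6)=9c; end=17; A:t2 B:t1
  3. max(5,2)=5c; end=22; A:t2 B:t3
  4. max(8,4)=8c; end=30; A:t4 B:t3
  5. max(2,4)=4c; end=34; A:t4 B:t5
  6. max(8,8)=8c; end=42; A:t6 B:t5
  7. max(9,5)=9c; end=51; A:t6 B:t7
  8. 7=7c; end=58; A:t6 B:t7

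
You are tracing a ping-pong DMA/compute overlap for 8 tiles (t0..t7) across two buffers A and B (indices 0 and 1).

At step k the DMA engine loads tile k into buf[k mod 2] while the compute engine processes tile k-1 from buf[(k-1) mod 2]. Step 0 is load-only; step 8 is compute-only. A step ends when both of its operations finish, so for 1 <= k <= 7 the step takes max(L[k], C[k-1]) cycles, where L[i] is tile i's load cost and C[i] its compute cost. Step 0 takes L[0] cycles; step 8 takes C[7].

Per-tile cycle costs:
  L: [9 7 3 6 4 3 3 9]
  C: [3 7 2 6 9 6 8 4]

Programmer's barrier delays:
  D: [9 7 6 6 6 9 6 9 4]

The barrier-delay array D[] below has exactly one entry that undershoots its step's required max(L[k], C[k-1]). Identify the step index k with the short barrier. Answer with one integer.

[0] required=L[0]=9=9 vs D=9 ok
[1] required=max(L[1]=7,C[0]=3)=7 vs D=7 ok
[2] required=max(L[2]=3,C[1]=7)=7 vs D=6 SHORT
[3] required=max(L[3]=6,C[2]=2)=6 vs D=6 ok
[4] required=max(L[4]=4,C[3]=6)=6 vs D=6 ok
[5] required=max(L[5]=3,C[4]=9)=9 vs D=9 ok
[6] required=max(L[6]=3,C[5]=6)=6 vs D=6 ok
[7] required=max(L[7]=9,C[6]=8)=9 vs D=9 ok
[8] required=C[7]=4=4 vs D=4 ok

hazard at step 2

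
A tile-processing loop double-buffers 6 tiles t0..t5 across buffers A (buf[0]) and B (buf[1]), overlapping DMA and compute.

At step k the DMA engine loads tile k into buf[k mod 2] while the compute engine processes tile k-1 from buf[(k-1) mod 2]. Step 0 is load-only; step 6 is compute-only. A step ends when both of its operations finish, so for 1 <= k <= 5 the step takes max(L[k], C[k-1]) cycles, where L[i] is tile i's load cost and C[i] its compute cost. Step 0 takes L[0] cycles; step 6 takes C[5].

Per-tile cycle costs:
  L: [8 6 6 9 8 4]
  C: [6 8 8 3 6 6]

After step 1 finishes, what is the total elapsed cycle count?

[0] DMA t0→A (8c) ∥ CU idle ⇒ 8c, clock 8
[1] DMA t1→B (6c) ∥ CU A:t0 (6c) ⇒ 6c, clock 14
[2] DMA t2→A (6c) ∥ CU B:t1 (8c) ⇒ 8c, clock 22
[3] DMA t3→B (9c) ∥ CU A:t2 (8c) ⇒ 9c, clock 31
[4] DMA t4→A (8c) ∥ CU B:t3 (3c) ⇒ 8c, clock 39
[5] DMA t5→B (4c) ∥ CU A:t4 (6c) ⇒ 6c, clock 45
[6] DMA idle ∥ CU B:t5 (6c) ⇒ 6c, clock 51

end_cycle[1] = 14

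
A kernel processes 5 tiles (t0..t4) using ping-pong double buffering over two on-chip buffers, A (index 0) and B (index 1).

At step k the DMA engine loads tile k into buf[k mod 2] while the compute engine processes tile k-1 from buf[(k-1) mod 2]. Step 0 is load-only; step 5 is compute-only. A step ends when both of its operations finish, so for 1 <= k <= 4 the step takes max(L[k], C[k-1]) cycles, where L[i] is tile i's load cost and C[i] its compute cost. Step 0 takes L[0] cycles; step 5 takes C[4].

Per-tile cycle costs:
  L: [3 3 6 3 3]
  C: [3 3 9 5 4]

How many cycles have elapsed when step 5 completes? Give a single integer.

  0. 3=3c; end=3; A:t0 B:-
  1. max(3,3)=3c; end=6; A:t0 B:t1
  2. max(6,3)=6c; end=12; A:t2 B:t1
  3. max(3,9)=9c; end=21; A:t2 B:t3
  4. max(3,5)=5c; end=26; A:t4 B:t3
  5. 4=4c; end=30; A:t4 B:t3

end_cycle[5] = 30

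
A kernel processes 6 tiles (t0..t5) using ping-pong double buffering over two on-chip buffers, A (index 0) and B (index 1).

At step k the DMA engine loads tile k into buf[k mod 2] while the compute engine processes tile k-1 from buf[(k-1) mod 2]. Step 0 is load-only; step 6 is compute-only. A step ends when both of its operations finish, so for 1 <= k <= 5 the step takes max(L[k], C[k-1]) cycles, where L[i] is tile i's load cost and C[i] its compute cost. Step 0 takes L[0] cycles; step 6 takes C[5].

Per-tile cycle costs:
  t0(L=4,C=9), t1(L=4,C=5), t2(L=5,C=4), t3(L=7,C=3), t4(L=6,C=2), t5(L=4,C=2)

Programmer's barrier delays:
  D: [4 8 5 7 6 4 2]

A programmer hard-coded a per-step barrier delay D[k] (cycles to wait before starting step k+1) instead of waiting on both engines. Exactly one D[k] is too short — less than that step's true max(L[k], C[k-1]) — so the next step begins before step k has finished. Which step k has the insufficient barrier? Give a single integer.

hazard at step 1

k=0 barrier L[0]=4→4c, D[0]=4 ok
k=1 barrier max(L[1]=4,C[0]=9)→9c, D[1]=8 SHORT
k=2 barrier max(L[2]=5,C[1]=5)→5c, D[2]=5 ok
k=3 barrier max(L[3]=7,C[2]=4)→7c, D[3]=7 ok
k=4 barrier max(L[4]=6,C[3]=3)→6c, D[4]=6 ok
k=5 barrier max(L[5]=4,C[4]=2)→4c, D[5]=4 ok
k=6 barrier C[5]=2→2c, D[6]=2 ok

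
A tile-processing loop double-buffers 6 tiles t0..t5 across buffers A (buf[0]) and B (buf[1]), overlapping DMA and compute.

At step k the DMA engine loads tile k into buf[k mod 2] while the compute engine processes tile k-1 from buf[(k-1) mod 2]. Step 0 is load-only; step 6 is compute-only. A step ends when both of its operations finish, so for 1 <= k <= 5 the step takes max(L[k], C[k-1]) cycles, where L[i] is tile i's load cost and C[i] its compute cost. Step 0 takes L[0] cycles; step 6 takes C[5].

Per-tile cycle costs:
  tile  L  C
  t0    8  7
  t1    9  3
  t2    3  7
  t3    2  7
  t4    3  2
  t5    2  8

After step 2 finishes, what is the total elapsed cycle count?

end_cycle[2] = 20

k=0 load=t0/8c comp=- wait=8 total=8
k=1 load=t1/9c comp=t0/7c wait=9 total=17
k=2 load=t2/3c comp=t1/3c wait=3 total=20
k=3 load=t3/2c comp=t2/7c wait=7 total=27
k=4 load=t4/3c comp=t3/7c wait=7 total=34
k=5 load=t5/2c comp=t4/2c wait=2 total=36
k=6 load=- comp=t5/8c wait=8 total=44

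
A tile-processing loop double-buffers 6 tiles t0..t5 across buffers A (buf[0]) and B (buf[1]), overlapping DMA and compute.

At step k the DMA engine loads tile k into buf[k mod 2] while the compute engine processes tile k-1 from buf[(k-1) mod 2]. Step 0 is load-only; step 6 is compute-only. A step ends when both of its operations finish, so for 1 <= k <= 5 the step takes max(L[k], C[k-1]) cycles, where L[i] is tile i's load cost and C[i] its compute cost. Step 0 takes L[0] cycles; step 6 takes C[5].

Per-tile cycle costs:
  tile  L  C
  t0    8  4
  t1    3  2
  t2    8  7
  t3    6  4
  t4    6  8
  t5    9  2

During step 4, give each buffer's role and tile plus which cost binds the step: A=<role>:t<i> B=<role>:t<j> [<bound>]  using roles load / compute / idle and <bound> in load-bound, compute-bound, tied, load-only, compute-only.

step 4: A=load:t4 B=compute:t3 [load-bound]

  0. 8=8c; end=8; A:t0 B:-
  1. max(3,4)=4c; end=12; A:t0 B:t1
  2. max(8,2)=8c; end=20; A:t2 B:t1
  3. max(6,7)=7c; end=27; A:t2 B:t3
  4. max(6,4)=6c; end=33; A:t4 B:t3
  5. max(9,8)=9c; end=42; A:t4 B:t5
  6. 2=2c; end=44; A:t4 B:t5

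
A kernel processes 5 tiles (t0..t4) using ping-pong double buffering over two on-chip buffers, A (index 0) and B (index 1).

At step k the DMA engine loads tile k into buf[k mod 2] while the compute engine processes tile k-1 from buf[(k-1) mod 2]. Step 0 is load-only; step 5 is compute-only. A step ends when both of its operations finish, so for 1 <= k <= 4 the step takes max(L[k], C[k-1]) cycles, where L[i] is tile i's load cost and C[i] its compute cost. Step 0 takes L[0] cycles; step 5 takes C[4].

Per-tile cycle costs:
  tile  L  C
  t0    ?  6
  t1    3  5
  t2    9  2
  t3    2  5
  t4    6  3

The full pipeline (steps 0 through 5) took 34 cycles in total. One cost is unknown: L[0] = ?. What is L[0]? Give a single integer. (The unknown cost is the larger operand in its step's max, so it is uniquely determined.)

step 0 | dur = L[0]=? = L[0]  (unknown; binding)
step 1 | dur = max(L[1]=3, C[0]=6) = 6
step 2 | dur = max(L[2]=9, C[1]=5) = 9
step 3 | dur = max(L[3]=2, C[2]=2) = 2
step 4 | dur = max(L[4]=6, C[3]=5) = 6
step 5 | dur = C[4]=3 = 3
sum of known step durations = 26
dur[0] = total - known = 34 - 26 = 8
L[0] is the binding max in step 0, so L[0] = dur[0] = 8

L[0] = 8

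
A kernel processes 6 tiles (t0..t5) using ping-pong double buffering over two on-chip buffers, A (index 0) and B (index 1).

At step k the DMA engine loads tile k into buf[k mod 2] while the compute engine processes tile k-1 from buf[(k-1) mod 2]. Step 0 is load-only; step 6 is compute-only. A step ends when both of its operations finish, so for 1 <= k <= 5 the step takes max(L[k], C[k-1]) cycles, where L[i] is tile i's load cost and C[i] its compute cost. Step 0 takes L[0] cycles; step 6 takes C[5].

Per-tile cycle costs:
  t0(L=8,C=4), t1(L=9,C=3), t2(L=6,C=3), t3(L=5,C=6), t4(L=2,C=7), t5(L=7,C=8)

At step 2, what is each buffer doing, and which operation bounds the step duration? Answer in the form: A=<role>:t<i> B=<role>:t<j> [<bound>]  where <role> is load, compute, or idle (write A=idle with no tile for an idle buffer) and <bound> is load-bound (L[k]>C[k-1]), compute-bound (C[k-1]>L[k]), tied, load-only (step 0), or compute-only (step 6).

step 2: A=load:t2 B=compute:t1 [load-bound]

k=0 load=t0/8c comp=- wait=8 total=8
k=1 load=t1/9c comp=t0/4c wait=9 total=17
k=2 load=t2/6c comp=t1/3c wait=6 total=23
k=3 load=t3/5c comp=t2/3c wait=5 total=28
k=4 load=t4/2c comp=t3/6c wait=6 total=34
k=5 load=t5/7c comp=t4/7c wait=7 total=41
k=6 load=- comp=t5/8c wait=8 total=49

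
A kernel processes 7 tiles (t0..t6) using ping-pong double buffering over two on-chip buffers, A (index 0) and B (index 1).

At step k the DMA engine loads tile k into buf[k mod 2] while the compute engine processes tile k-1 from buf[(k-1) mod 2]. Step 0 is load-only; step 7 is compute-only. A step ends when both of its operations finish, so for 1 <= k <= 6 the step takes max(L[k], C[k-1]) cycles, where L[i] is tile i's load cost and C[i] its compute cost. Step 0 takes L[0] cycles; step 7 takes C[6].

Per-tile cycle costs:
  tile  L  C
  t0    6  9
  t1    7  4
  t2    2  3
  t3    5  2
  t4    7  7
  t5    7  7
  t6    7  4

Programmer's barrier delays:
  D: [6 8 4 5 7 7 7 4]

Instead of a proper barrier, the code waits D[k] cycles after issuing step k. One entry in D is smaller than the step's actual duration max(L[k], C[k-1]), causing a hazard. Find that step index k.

step 0: need L[0]=6 = 6; D[0]=6 ok
step 1: need max(L[1]=7,C[0]=9) = 9; D[1]=8 SHORT
step 2: need max(L[2]=2,C[1]=4) = 4; D[2]=4 ok
step 3: need max(L[3]=5,C[2]=3) = 5; D[3]=5 ok
step 4: need max(L[4]=7,C[3]=2) = 7; D[4]=7 ok
step 5: need max(L[5]=7,C[4]=7) = 7; D[5]=7 ok
step 6: need max(L[6]=7,C[5]=7) = 7; D[6]=7 ok
step 7: need C[6]=4 = 4; D[7]=4 ok

hazard at step 1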